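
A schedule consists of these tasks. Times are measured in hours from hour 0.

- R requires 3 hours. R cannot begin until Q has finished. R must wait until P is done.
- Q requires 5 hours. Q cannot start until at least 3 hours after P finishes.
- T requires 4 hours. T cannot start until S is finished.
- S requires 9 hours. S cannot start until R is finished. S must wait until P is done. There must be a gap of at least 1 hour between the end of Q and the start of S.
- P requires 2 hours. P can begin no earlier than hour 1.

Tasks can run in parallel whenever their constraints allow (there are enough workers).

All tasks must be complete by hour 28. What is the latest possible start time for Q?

To finish by hour 28, T (duration 4) must start no later than hour 24.
S has to be done before T (must start by hour 24). That means finishing by hour 24, i.e. starting by 24 − 9 = hour 15.
R must finish before S (must start by hour 15). With a 3-hour duration, R must start by 15 − 3 = hour 12.
Q feeds R (must start by hour 12); S (must start by hour 15, minus 1-hour gap → hour 14). Taking the minimum, Q must finish by hour 12 and start by 12 − 5 = hour 7.

7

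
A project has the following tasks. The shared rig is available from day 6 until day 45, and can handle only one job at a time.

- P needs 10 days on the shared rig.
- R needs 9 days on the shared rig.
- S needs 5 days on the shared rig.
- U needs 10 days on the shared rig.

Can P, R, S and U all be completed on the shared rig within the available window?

Yes

The shared rig window is 45 − 6 = 39 days.
Running back to back, the jobs need 10 + 9 + 5 + 10 = 34 days on the shared rig.
Since 34 ≤ 39, they fit within the window.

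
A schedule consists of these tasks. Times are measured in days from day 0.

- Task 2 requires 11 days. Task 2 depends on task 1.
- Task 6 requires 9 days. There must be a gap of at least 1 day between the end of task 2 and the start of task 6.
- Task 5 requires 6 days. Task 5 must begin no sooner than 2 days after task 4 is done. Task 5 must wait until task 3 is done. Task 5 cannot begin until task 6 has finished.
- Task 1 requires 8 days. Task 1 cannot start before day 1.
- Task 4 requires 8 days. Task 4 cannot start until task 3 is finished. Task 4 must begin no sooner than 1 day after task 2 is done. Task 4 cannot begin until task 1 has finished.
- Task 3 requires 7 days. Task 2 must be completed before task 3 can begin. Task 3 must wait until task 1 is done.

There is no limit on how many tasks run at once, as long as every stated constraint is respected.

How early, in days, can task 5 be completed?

43

Task 1 waits on its own release at day 1, so it starts at day 1 and finishes at 1 + 8 = day 9.
After task 1 (finishes day 9), task 2 can start at day 9 and finishes at day 20.
Task 6 cannot begin until task 2 (finishes day 20, plus 1-day gap → day 21). It runs from day 21 to 21 + 9 = day 30.
Task 3 has to wait for task 2 (finishes day 20); task 1 (finishes day 9). The latest of these is day 20, so task 3 runs day 20 to 20 + 7 = day 27.
Task 4 has to wait for task 3 (finishes day 27); task 2 (finishes day 20, plus 1-day gap → day 21); task 1 (finishes day 9). The latest of these is day 27, so task 4 runs day 27 to 27 + 8 = day 35.
Task 5 has to wait for task 4 (finishes day 35, plus 2-day gap → day 37); task 3 (finishes day 27); task 6 (finishes day 30). The latest of these is day 37, so task 5 runs day 37 to 37 + 6 = day 43.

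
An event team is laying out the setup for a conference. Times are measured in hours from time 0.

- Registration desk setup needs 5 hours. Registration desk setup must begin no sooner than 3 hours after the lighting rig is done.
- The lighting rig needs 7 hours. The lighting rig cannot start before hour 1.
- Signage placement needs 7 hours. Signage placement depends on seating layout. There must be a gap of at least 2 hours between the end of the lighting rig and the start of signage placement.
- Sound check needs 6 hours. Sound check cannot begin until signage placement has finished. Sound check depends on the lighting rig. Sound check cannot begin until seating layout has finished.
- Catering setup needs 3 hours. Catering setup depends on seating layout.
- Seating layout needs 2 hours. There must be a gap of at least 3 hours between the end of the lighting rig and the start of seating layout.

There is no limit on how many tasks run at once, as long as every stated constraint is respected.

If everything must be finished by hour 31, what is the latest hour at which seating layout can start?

16

Sound check must finish by hour 31; it takes 6 hours, so it must start by 31 − 6 = hour 25.
Signage placement has to be done before sound check (must start by hour 25). That means finishing by hour 25, i.e. starting by 25 − 7 = hour 18.
Catering setup has no dependents, so it just needs to finish by hour 31. Starting by 31 − 3 = hour 28 achieves that.
Seating layout has several dependents: signage placement (must start by hour 18); catering setup (must start by hour 28); sound check (must start by hour 25). The earliest of those limits is hour 18, so seating layout must start by 18 − 2 = hour 16.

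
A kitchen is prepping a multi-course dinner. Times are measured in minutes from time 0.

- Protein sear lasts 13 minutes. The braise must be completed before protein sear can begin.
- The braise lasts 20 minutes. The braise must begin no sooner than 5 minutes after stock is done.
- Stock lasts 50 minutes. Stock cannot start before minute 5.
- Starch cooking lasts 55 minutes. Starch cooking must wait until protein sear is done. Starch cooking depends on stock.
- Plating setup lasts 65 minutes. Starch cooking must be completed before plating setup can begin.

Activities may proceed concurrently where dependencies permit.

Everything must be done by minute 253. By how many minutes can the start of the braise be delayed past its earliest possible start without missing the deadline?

40

Stock cannot begin until its own release at minute 5. It runs from minute 5 to 5 + 50 = minute 55.
The braise waits on stock (finishes minute 55, plus 5-minute gap → minute 60), so it starts at minute 60 and finishes at 60 + 20 = minute 80.

Working backward from the deadline:
Plating setup must finish by minute 253; it takes 65 minutes, so it must start by 253 − 65 = minute 188.
Since plating setup (must start by minute 188) depends on it, starch cooking must finish by minute 188. Backing off its 55-minute duration gives a latest start of minute 133.
Protein sear must finish before starch cooking (must start by minute 133). With a 13-minute duration, protein sear must start by 133 − 13 = minute 120.
The braise feeds into protein sear (must start by minute 120); so the braise must finish by minute 120 and therefore start by minute 100.
So the braise can start as early as minute 60 and as late as minute 100, giving 100 − 60 = 40 minutes of slack.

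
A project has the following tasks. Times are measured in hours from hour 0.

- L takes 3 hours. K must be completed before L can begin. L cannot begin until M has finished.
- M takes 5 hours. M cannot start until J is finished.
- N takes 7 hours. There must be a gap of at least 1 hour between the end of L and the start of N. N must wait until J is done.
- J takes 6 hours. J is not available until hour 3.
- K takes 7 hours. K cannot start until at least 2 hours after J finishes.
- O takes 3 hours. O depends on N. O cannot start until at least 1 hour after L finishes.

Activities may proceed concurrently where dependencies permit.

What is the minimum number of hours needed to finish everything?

J cannot begin until its own release at hour 3. It runs from hour 3 to 3 + 6 = hour 9.
M cannot begin until J (finishes hour 9). It runs from hour 9 to 9 + 5 = hour 14.
K cannot begin until J (finishes hour 9, plus 2-hour gap → hour 11). It runs from hour 11 to 11 + 7 = hour 18.
L cannot start until K (finishes hour 18); M (finishes hour 14). The controlling bound is hour 18, so L finishes at 18 + 3 = hour 21.
N has to wait for L (finishes hour 21, plus 1-hour gap → hour 22); J (finishes hour 9). The latest of these is hour 22, so N runs hour 22 to 22 + 7 = hour 29.
O needs all of N (finishes hour 29); L (finishes hour 21, plus 1-hour gap → hour 22). That puts its earliest start at hour 29; it finishes at 29 + 3 = hour 32.
All tasks are finished once the last one completes. Finish times: J at 9, K at 18, L at 21, M at 14, N at 29, O at 32. The latest is hour 32.

32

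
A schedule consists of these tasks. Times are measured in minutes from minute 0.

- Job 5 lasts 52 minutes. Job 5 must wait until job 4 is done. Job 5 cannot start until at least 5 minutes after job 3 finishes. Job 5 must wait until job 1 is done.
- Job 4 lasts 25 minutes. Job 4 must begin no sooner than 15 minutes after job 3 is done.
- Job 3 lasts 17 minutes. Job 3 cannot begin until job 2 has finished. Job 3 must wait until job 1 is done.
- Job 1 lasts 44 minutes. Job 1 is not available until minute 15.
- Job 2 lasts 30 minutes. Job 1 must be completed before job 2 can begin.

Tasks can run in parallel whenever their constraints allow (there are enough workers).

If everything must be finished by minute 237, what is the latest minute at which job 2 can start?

98

Nothing follows job 5; the deadline of minute 237 is its only limit. It must start by 237 − 52 = minute 185.
Job 4 must finish before job 5 (must start by minute 185). With a 25-minute duration, job 4 must start by 185 − 25 = minute 160.
Job 3 has several dependents: job 4 (must start by minute 160, minus 15-minute gap → minute 145); job 5 (must start by minute 185, minus 5-minute gap → minute 180). The earliest of those limits is minute 145, so job 3 must start by 145 − 17 = minute 128.
Job 2 has to be done before job 3 (must start by minute 128). That means finishing by minute 128, i.e. starting by 128 − 30 = minute 98.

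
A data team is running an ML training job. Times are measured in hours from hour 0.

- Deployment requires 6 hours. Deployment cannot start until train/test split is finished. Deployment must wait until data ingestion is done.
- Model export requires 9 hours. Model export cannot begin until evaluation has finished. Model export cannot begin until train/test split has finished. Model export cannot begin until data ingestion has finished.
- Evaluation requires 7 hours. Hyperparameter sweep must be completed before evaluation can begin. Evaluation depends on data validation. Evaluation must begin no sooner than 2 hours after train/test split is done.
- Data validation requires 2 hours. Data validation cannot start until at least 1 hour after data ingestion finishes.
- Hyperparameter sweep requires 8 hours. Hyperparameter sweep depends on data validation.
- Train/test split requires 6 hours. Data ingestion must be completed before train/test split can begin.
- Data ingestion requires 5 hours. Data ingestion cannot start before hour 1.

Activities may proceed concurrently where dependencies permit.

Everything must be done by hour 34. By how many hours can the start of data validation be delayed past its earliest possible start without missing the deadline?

1

After its own release at hour 1, data ingestion can start at hour 1 and finishes at hour 6.
After data ingestion (finishes hour 6, plus 1-hour gap → hour 7), data validation can start at hour 7 and finishes at hour 9.

Working backward from the deadline:
To finish by hour 34, model export (duration 9) must start no later than hour 25.
Evaluation must finish before model export (must start by hour 25). With a 7-hour duration, evaluation must start by 25 − 7 = hour 18.
Hyperparameter sweep must finish before evaluation (must start by hour 18). With an 8-hour duration, hyperparameter sweep must start by 18 − 8 = hour 10.
Data validation must finish in time for hyperparameter sweep (must start by hour 10); evaluation (must start by hour 18). The tightest is hour 10, so data validation must start by 10 − 2 = hour 8.
So data validation can start as early as hour 7 and as late as hour 8, giving 8 − 7 = 1 hour of slack.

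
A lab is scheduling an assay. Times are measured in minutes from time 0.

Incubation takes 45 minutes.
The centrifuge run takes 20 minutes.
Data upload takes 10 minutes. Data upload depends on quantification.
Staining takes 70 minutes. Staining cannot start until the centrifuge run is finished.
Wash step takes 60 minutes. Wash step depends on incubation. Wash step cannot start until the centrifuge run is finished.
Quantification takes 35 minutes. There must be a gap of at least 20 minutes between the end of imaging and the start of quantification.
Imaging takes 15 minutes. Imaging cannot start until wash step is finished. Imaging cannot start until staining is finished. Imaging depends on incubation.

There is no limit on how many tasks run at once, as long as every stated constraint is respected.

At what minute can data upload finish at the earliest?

The centrifuge run has no prerequisites, so it starts at minute 0 and finishes at minute 20.
After the centrifuge run (finishes minute 20), staining can start at minute 20 and finishes at minute 90.
Incubation can start immediately at minute 0; it finishes at minute 45.
Wash step needs all of incubation (finishes minute 45); the centrifuge run (finishes minute 20). That puts its earliest start at minute 45; it finishes at 45 + 60 = minute 105.
Imaging needs all of wash step (finishes minute 105); staining (finishes minute 90); incubation (finishes minute 45). That puts its earliest start at minute 105; it finishes at 105 + 15 = minute 120.
Quantification cannot begin until imaging (finishes minute 120, plus 20-minute gap → minute 140). It runs from minute 140 to 140 + 35 = minute 175.
After quantification (finishes minute 175), data upload can start at minute 175 and finishes at minute 185.

185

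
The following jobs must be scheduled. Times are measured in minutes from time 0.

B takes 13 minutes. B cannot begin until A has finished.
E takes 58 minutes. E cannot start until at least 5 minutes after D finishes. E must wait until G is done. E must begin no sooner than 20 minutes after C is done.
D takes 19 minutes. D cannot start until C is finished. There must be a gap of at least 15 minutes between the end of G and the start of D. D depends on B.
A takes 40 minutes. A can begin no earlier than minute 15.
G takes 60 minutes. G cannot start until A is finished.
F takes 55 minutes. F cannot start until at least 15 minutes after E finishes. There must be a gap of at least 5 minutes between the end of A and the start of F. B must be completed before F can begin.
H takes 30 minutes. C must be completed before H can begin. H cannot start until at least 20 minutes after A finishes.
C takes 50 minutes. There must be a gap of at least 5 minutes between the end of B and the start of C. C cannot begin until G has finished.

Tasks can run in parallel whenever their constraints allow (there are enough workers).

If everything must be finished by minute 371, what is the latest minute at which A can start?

69

Nothing follows F; the deadline of minute 371 is its only limit. It must start by 371 − 55 = minute 316.
E has to be done before F (must start by minute 316, minus 15-minute gap → minute 301). That means finishing by minute 301, i.e. starting by 301 − 58 = minute 243.
D must finish before E (must start by minute 243, minus 5-minute gap → minute 238). With a 19-minute duration, D must start by 238 − 19 = minute 219.
Nothing follows H; the deadline of minute 371 is its only limit. It must start by 371 − 30 = minute 341.
C feeds D (must start by minute 219); E (must start by minute 243, minus 20-minute gap → minute 223); H (must start by minute 341). Taking the minimum, C must finish by minute 219 and start by 219 − 50 = minute 169.
B has several dependents: C (must start by minute 169, minus 5-minute gap → minute 164); D (must start by minute 219); F (must start by minute 316). The earliest of those limits is minute 164, so B must start by 164 − 13 = minute 151.
G feeds C (must start by minute 169); D (must start by minute 219, minus 15-minute gap → minute 204); E (must start by minute 243). Taking the minimum, G must finish by minute 169 and start by 169 − 60 = minute 109.
A feeds B (must start by minute 151); F (must start by minute 316, minus 5-minute gap → minute 311); G (must start by minute 109); H (must start by minute 341, minus 20-minute gap → minute 321). Taking the minimum, A must finish by minute 109 and start by 109 − 40 = minute 69.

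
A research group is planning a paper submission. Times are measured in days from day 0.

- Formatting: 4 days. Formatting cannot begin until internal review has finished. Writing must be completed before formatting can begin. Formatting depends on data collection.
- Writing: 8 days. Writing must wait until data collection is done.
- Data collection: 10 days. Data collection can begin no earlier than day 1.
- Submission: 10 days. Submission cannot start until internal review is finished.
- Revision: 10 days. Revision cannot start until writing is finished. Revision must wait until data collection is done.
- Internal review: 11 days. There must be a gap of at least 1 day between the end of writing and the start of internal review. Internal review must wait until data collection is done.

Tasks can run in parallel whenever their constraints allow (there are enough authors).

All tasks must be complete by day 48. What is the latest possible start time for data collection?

Nothing follows formatting; the deadline of day 48 is its only limit. It must start by 48 − 4 = day 44.
Submission must finish by day 48; it takes 10 days, so it must start by 48 − 10 = day 38.
Internal review must finish in time for formatting (must start by day 44); submission (must start by day 38). The tightest is day 38, so internal review must start by 38 − 11 = day 27.
Revision must finish by day 48; it takes 10 days, so it must start by 48 − 10 = day 38.
For writing: internal review (must start by day 27, minus 1-day gap → day 26); revision (must start by day 38); formatting (must start by day 44). The most restrictive is day 26; with an 8-day duration, writing must start by day 18.
Data collection feeds writing (must start by day 18); internal review (must start by day 27); revision (must start by day 38); formatting (must start by day 44). Taking the minimum, data collection must finish by day 18 and start by 18 − 10 = day 8.

8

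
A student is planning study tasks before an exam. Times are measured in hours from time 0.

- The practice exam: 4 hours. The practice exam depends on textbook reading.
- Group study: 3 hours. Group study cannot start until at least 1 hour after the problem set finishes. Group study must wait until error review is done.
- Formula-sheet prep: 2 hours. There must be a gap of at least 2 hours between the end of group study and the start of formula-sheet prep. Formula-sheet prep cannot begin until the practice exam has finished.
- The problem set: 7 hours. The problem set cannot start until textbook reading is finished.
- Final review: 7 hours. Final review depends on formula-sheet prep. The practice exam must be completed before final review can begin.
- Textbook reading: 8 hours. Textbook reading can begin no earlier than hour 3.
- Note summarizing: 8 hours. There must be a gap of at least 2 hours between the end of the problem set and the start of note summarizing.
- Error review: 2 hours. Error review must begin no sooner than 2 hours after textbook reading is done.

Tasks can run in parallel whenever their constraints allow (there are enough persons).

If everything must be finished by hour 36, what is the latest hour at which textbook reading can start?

Final review has no dependents, so it just needs to finish by hour 36. Starting by 36 − 7 = hour 29 achieves that.
Since final review (must start by hour 29) depends on it, formula-sheet prep must finish by hour 29. Backing off its 2-hour duration gives a latest start of hour 27.
Group study must finish before formula-sheet prep (must start by hour 27, minus 2-hour gap → hour 25). With a 3-hour duration, group study must start by 25 − 3 = hour 22.
Nothing follows note summarizing; the deadline of hour 36 is its only limit. It must start by 36 − 8 = hour 28.
The problem set feeds group study (must start by hour 22, minus 1-hour gap → hour 21); note summarizing (must start by hour 28, minus 2-hour gap → hour 26). Taking the minimum, the problem set must finish by hour 21 and start by 21 − 7 = hour 14.
The practice exam has several dependents: formula-sheet prep (must start by hour 27); final review (must start by hour 29). The earliest of those limits is hour 27, so the practice exam must start by 27 − 4 = hour 23.
Since group study (must start by hour 22) depends on it, error review must finish by hour 22. Backing off its 2-hour duration gives a latest start of hour 20.
Textbook reading feeds the problem set (must start by hour 14); the practice exam (must start by hour 23); error review (must start by hour 20, minus 2-hour gap → hour 18). Taking the minimum, textbook reading must finish by hour 14 and start by 14 − 8 = hour 6.

6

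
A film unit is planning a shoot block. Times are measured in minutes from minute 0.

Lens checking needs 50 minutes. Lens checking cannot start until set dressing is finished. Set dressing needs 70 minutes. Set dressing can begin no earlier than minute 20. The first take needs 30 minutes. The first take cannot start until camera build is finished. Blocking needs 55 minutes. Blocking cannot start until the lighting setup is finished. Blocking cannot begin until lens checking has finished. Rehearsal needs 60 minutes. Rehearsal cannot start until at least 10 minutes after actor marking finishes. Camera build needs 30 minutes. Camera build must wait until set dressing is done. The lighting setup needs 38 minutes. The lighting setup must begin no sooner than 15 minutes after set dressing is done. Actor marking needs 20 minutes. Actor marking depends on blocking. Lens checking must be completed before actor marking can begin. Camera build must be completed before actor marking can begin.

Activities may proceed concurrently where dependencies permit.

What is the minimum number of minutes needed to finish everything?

288

Set dressing cannot begin until its own release at minute 20. It runs from minute 20 to 20 + 70 = minute 90.
Lens checking waits on set dressing (finishes minute 90), so it starts at minute 90 and finishes at 90 + 50 = minute 140.
Camera build cannot begin until set dressing (finishes minute 90). It runs from minute 90 to 90 + 30 = minute 120.
The first take cannot begin until camera build (finishes minute 120). It runs from minute 120 to 120 + 30 = minute 150.
The lighting setup waits on set dressing (finishes minute 90, plus 15-minute gap → minute 105), so it starts at minute 105 and finishes at 105 + 38 = minute 143.
For blocking: the lighting setup (finishes minute 143); lens checking (finishes minute 140). Taking the maximum gives a start of minute 143, and it finishes at 143 + 55 = minute 198.
For actor marking: blocking (finishes minute 198); lens checking (finishes minute 140); camera build (finishes minute 120). Taking the maximum gives a start of minute 198, and it finishes at 198 + 20 = minute 218.
Rehearsal waits on actor marking (finishes minute 218, plus 10-minute gap → minute 228), so it starts at minute 228 and finishes at 228 + 60 = minute 288.
All tasks are finished once the last one completes. Finish times: Set dressing at 90, The lighting setup at 143, Camera build at 120, Lens checking at 140, Blocking at 198, Actor marking at 218, Rehearsal at 288, The first take at 150. The latest is minute 288.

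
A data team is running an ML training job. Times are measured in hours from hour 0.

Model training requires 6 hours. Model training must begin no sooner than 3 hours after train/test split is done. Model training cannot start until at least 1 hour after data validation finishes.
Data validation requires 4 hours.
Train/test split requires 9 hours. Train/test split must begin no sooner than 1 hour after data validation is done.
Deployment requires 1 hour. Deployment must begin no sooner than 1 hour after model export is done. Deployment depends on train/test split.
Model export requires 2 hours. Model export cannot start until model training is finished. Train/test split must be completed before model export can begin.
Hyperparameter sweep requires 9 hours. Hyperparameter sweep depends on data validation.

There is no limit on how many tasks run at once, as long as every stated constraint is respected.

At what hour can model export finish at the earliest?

25

Data validation can start immediately at hour 0; it finishes at hour 4.
Train/test split waits on data validation (finishes hour 4, plus 1-hour gap → hour 5), so it starts at hour 5 and finishes at 5 + 9 = hour 14.
Model training cannot start until train/test split (finishes hour 14, plus 3-hour gap → hour 17); data validation (finishes hour 4, plus 1-hour gap → hour 5). The controlling bound is hour 17, so model training finishes at 17 + 6 = hour 23.
Model export has to wait for model training (finishes hour 23); train/test split (finishes hour 14). The latest of these is hour 23, so model export runs hour 23 to 23 + 2 = hour 25.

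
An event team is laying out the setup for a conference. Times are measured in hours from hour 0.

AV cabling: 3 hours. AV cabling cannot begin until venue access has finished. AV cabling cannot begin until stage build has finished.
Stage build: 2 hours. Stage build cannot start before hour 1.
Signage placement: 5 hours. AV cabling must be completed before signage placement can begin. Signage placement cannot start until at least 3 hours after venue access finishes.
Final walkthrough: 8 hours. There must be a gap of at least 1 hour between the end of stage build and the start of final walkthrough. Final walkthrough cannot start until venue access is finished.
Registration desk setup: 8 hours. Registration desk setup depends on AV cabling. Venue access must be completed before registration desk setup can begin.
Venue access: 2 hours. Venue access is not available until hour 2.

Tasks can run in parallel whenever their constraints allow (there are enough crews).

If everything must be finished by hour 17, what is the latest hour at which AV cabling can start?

6

Registration desk setup has no dependents, so it just needs to finish by hour 17. Starting by 17 − 8 = hour 9 achieves that.
Signage placement has no dependents, so it just needs to finish by hour 17. Starting by 17 − 5 = hour 12 achieves that.
AV cabling feeds registration desk setup (must start by hour 9); signage placement (must start by hour 12). Taking the minimum, AV cabling must finish by hour 9 and start by 9 − 3 = hour 6.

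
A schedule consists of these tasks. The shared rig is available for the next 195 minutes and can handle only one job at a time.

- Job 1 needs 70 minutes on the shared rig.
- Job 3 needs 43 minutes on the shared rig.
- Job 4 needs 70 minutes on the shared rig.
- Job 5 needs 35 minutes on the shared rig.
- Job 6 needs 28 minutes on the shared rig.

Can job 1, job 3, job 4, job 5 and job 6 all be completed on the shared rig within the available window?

No

Running back to back, the jobs need 70 + 43 + 70 + 35 + 28 = 246 minutes on the shared rig.
Since 246 > 195, they cannot all fit.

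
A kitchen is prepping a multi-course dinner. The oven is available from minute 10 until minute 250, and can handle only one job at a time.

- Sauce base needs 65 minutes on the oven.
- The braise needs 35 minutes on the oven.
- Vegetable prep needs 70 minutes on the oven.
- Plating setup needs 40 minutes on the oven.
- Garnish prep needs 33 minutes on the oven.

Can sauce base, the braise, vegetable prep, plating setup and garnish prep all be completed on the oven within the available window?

The oven window is 250 − 10 = 240 minutes.
Running back to back, the jobs need 65 + 35 + 70 + 40 + 33 = 243 minutes on the oven.
Since 243 > 240, they cannot all fit.

No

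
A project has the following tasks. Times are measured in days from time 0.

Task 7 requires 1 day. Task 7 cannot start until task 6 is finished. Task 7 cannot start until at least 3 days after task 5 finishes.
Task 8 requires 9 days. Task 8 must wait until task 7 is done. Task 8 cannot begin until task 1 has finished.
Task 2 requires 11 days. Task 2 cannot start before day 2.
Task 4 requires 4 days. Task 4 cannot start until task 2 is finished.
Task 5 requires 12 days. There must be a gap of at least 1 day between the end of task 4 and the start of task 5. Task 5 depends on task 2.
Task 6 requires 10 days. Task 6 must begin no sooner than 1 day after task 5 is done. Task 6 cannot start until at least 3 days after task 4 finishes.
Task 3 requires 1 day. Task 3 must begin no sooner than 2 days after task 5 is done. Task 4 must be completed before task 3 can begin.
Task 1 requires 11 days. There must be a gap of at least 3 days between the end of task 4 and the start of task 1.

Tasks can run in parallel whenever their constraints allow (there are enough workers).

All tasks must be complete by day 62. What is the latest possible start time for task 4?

Nothing follows task 8; the deadline of day 62 is its only limit. It must start by 62 − 9 = day 53.
Since task 8 (must start by day 53) depends on it, task 1 must finish by day 53. Backing off its 11-day duration gives a latest start of day 42.
To finish by day 62, task 3 (duration 1) must start no later than day 61.
Task 7 must finish before task 8 (must start by day 53). With a 1-day duration, task 7 must start by 53 − 1 = day 52.
Since task 7 (must start by day 52) depends on it, task 6 must finish by day 52. Backing off its 10-day duration gives a latest start of day 42.
Task 5 has several dependents: task 3 (must start by day 61, minus 2-day gap → day 59); task 6 (must start by day 42, minus 1-day gap → day 41); task 7 (must start by day 52, minus 3-day gap → day 49). The earliest of those limits is day 41, so task 5 must start by 41 − 12 = day 29.
Task 4 feeds task 1 (must start by day 42, minus 3-day gap → day 39); task 3 (must start by day 61); task 5 (must start by day 29, minus 1-day gap → day 28); task 6 (must start by day 42, minus 3-day gap → day 39). Taking the minimum, task 4 must finish by day 28 and start by 28 − 4 = day 24.

24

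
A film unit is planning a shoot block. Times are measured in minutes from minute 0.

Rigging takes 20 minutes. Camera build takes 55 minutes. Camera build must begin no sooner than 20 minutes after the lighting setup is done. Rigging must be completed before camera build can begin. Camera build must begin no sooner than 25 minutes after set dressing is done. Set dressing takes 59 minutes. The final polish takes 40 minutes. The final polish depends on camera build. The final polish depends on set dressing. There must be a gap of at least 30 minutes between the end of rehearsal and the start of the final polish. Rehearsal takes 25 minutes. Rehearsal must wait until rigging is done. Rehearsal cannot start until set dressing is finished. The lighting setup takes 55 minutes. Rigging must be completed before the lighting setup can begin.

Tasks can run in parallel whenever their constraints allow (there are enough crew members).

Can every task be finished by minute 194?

Yes

Set dressing can start immediately at minute 0; it finishes at minute 59.
Nothing blocks rigging, so it runs from minute 0 to minute 20.
Rehearsal needs all of rigging (finishes minute 20); set dressing (finishes minute 59). That puts its earliest start at minute 59; it finishes at 59 + 25 = minute 84.
After rigging (finishes minute 20), the lighting setup can start at minute 20 and finishes at minute 75.
For camera build: the lighting setup (finishes minute 75, plus 20-minute gap → minute 95); rigging (finishes minute 20); set dressing (finishes minute 59, plus 25-minute gap → minute 84). Taking the maximum gives a start of minute 95, and it finishes at 95 + 55 = minute 150.
The final polish cannot start until camera build (finishes minute 150); set dressing (finishes minute 59); rehearsal (finishes minute 84, plus 30-minute gap → minute 114). The controlling bound is minute 150, so the final polish finishes at 150 + 40 = minute 190.
Every task is finished by minute 190, which is no later than the deadline of 194, so the schedule is feasible.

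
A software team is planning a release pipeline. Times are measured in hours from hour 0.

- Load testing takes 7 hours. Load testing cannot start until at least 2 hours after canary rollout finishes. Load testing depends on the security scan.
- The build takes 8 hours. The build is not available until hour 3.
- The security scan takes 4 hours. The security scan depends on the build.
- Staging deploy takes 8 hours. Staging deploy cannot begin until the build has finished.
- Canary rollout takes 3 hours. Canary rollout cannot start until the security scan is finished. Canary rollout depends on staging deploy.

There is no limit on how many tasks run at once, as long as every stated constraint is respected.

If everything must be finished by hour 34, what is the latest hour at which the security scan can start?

To finish by hour 34, load testing (duration 7) must start no later than hour 27.
Since load testing (must start by hour 27, minus 2-hour gap → hour 25) depends on it, canary rollout must finish by hour 25. Backing off its 3-hour duration gives a latest start of hour 22.
For the security scan: canary rollout (must start by hour 22); load testing (must start by hour 27). The most restrictive is hour 22; with a 4-hour duration, the security scan must start by hour 18.

18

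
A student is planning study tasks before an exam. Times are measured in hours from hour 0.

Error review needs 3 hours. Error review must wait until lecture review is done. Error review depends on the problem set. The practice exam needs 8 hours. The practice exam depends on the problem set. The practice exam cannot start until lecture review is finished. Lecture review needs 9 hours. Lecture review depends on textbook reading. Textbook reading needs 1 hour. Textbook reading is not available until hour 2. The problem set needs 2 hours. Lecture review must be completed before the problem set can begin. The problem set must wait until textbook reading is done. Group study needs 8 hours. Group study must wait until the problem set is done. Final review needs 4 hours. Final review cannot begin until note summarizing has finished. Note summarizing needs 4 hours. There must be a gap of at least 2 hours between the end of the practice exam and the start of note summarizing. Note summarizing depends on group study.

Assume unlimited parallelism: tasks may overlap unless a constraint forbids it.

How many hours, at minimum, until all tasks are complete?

Textbook reading cannot begin until its own release at hour 2. It runs from hour 2 to 2 + 1 = hour 3.
Lecture review waits on textbook reading (finishes hour 3), so it starts at hour 3 and finishes at 3 + 9 = hour 12.
The problem set cannot start until lecture review (finishes hour 12); textbook reading (finishes hour 3). The controlling bound is hour 12, so the problem set finishes at 12 + 2 = hour 14.
Group study waits on the problem set (finishes hour 14), so it starts at hour 14 and finishes at 14 + 8 = hour 22.
For error review: lecture review (finishes hour 12); the problem set (finishes hour 14). Taking the maximum gives a start of hour 14, and it finishes at 14 + 3 = hour 17.
The practice exam cannot start until the problem set (finishes hour 14); lecture review (finishes hour 12). The controlling bound is hour 14, so the practice exam finishes at 14 + 8 = hour 22.
For note summarizing: the practice exam (finishes hour 22, plus 2-hour gap → hour 24); group study (finishes hour 22). Taking the maximum gives a start of hour 24, and it finishes at 24 + 4 = hour 28.
Final review waits on note summarizing (finishes hour 28), so it starts at hour 28 and finishes at 28 + 4 = hour 32.
All tasks are finished once the last one completes. Finish times: Textbook reading at 3, Lecture review at 12, The problem set at 14, The practice exam at 22, Error review at 17, Group study at 22, Note summarizing at 28, Final review at 32. The latest is hour 32.

32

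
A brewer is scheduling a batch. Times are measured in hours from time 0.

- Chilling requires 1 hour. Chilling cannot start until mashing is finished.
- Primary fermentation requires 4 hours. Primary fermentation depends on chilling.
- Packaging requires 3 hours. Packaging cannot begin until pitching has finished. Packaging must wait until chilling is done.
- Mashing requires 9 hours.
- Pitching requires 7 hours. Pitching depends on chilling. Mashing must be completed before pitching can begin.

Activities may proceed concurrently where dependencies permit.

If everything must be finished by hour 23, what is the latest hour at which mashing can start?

3

Nothing follows packaging; the deadline of hour 23 is its only limit. It must start by 23 − 3 = hour 20.
Pitching feeds into packaging (must start by hour 20); so pitching must finish by hour 20 and therefore start by hour 13.
Primary fermentation must finish by hour 23; it takes 4 hours, so it must start by 23 − 4 = hour 19.
Chilling has several dependents: pitching (must start by hour 13); primary fermentation (must start by hour 19); packaging (must start by hour 20). The earliest of those limits is hour 13, so chilling must start by 13 − 1 = hour 12.
Mashing must finish in time for chilling (must start by hour 12); pitching (must start by hour 13). The tightest is hour 12, so mashing must start by 12 − 9 = hour 3.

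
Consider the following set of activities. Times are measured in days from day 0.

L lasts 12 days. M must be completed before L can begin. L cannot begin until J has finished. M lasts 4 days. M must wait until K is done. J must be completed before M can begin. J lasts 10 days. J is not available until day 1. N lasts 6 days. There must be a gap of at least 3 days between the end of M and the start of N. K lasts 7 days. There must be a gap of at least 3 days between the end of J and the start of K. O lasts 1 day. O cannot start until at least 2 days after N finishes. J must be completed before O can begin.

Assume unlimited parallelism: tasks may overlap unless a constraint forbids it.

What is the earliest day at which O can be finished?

J cannot begin until its own release at day 1. It runs from day 1 to 1 + 10 = day 11.
After J (finishes day 11, plus 3-day gap → day 14), K can start at day 14 and finishes at day 21.
M cannot start until K (finishes day 21); J (finishes day 11). The controlling bound is day 21, so M finishes at 21 + 4 = day 25.
After M (finishes day 25, plus 3-day gap → day 28), N can start at day 28 and finishes at day 34.
O needs all of N (finishes day 34, plus 2-day gap → day 36); J (finishes day 11). That puts its earliest start at day 36; it finishes at 36 + 1 = day 37.

37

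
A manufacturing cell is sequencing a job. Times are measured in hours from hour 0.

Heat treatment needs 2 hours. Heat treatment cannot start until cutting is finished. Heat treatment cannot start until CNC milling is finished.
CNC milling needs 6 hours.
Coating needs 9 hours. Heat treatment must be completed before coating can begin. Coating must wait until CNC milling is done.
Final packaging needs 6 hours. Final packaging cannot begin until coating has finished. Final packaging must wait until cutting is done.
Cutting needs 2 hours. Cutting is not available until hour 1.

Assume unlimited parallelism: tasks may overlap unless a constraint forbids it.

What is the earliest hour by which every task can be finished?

23

Nothing blocks CNC milling, so it runs from hour 0 to hour 6.
Cutting cannot begin until its own release at hour 1. It runs from hour 1 to 1 + 2 = hour 3.
Heat treatment needs all of cutting (finishes hour 3); CNC milling (finishes hour 6). That puts its earliest start at hour 6; it finishes at 6 + 2 = hour 8.
For coating: heat treatment (finishes hour 8); CNC milling (finishes hour 6). Taking the maximum gives a start of hour 8, and it finishes at 8 + 9 = hour 17.
Final packaging has to wait for coating (finishes hour 17); cutting (finishes hour 3). The latest of these is hour 17, so final packaging runs hour 17 to 17 + 6 = hour 23.
All tasks are finished once the last one completes. Finish times: Cutting at 3, CNC milling at 6, Heat treatment at 8, Coating at 17, Final packaging at 23. The latest is hour 23.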